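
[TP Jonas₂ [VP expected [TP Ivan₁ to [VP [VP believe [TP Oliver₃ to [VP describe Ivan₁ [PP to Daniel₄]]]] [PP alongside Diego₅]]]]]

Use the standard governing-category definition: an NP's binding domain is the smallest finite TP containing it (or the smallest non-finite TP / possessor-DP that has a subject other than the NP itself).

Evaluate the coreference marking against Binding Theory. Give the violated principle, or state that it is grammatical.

The two coindexed NPs are *Ivan₁* (the lower occurrence) and *Ivan₁* (the higher occurrence).
*Ivan₁* (the lower occurrence) is an R-expression. Principle C requires it to be free everywhere.
*Ivan₁* (the higher occurrence) c-commands it and carries the same index.
The R-expression is bound → Principle C violation.

Principle C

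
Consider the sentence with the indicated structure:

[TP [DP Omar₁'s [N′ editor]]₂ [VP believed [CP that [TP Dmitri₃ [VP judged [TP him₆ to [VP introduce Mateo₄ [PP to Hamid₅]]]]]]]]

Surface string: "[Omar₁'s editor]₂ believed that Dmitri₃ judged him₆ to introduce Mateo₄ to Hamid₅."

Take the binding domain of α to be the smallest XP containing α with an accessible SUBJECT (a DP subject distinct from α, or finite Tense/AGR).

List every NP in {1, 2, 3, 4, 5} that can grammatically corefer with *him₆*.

*him* is a pronoun, so Principle B applies: it must be free in its binding domain.
Binding domain of *him₆*: the embedded TP, whose subject is Dmitri₃.
*Omar₁* and the pronoun do not c-command one another → neither Principle B nor Principle C is at stake; coindexation permitted.
*[Omar₁'s editor]₂* c-commands the pronoun but from outside its binding domain, and is not c-commanded by it → coindexation permitted.
*Dmitri₃* c-commands the pronoun within its binding domain → coindexation would violate Principle B.
*Mateo₄*: the pronoun c-commands this R-expression → coindexation would violate Principle C on *Mateo₄*.
*Hamid₅*: the pronoun c-commands this R-expression → coindexation would violate Principle C on *Hamid₅*.

{1, 2}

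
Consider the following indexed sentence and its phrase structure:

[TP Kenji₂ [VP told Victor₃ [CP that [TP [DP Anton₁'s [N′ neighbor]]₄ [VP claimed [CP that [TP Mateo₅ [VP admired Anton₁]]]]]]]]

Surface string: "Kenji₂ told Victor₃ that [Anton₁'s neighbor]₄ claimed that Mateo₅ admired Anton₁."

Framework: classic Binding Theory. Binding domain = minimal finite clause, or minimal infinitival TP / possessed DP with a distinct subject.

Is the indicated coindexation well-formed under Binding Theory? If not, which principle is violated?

The two coindexed NPs are *Anton₁* and *Anton₁*.
*Anton₁* is an R-expression; no coindexed NP c-commands it, so Principle C holds.
*Anton₁* is an R-expression; *Anton₁* does not c-command it, and no other NP shares its index, so Principle C is satisfied.
All principles are respected.

grammatical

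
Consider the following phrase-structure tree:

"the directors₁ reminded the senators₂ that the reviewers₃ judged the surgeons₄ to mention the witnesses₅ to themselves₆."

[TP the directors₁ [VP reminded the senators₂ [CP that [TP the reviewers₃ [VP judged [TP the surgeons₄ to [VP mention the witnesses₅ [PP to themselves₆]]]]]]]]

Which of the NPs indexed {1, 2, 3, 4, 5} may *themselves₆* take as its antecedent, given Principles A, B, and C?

*themselves* is an anaphor, so Principle A applies: it must be bound in its binding domain.
Binding domain of *themselves₆*: the embedded TP, whose subject is the surgeons₄.
*the directors₁* c-commands the anaphor but is outside its binding domain → cannot satisfy Principle A.
*the senators₂* c-commands the anaphor but is outside its binding domain → cannot satisfy Principle A.
*the reviewers₃* c-commands the anaphor but is outside its binding domain → cannot satisfy Principle A.
*the surgeons₄* c-commands the anaphor within its binding domain → licit binder.
*the witnesses₅* c-commands the anaphor within its binding domain → licit binder.

{4, 5}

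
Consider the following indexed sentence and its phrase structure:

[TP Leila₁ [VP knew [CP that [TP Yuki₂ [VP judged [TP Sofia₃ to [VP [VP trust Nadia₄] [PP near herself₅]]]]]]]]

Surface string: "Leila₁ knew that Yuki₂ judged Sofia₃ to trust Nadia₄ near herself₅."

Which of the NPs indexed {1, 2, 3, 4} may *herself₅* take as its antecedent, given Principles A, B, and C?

*herself* is an anaphor, so Principle A applies: it must be bound in its binding domain.
Binding domain of *herself₅*: the embedded TP, whose subject is Sofia₃.
*Leila₁* c-commands the anaphor but is outside its binding domain → cannot satisfy Principle A.
*Yuki₂* c-commands the anaphor but is outside its binding domain → cannot satisfy Principle A.
*Sofia₃* c-commands the anaphor within its binding domain → licit binder.
*Nadia₄* does not c-command the anaphor → cannot bind it.

{3}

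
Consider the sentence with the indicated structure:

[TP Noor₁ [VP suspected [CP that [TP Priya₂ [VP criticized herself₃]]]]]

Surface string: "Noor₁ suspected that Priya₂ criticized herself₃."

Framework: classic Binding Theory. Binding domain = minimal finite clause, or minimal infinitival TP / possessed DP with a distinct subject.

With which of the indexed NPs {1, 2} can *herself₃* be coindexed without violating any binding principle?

{2}

*herself* is an anaphor, so Principle A applies: it must be bound in its binding domain.
Binding domain of *herself₃*: the embedded TP, whose subject is Priya₂.
*Noor₁* c-commands the anaphor but is outside its binding domain → cannot satisfy Principle A.
*Priya₂* c-commands the anaphor within its binding domain → licit binder.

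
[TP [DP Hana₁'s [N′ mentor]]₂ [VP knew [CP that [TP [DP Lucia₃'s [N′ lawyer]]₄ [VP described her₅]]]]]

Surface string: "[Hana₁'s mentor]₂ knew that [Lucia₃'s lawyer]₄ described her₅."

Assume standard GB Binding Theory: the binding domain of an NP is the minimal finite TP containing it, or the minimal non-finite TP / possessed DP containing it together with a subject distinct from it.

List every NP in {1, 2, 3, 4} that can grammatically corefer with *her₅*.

*her* is a pronoun, so Principle B applies: it must be free in its binding domain.
Binding domain of *her₅*: the embedded TP, whose subject is [Lucia₃'s lawyer]₄.
*Hana₁* and the pronoun do not c-command one another → neither Principle B nor Principle C is at stake; coindexation permitted.
*[Hana₁'s mentor]₂* c-commands the pronoun but from outside its binding domain, and is not c-commanded by it → coindexation permitted.
*Lucia₃* and the pronoun do not c-command one another → neither Principle B nor Principle C is at stake; coindexation permitted.
*[Lucia₃'s lawyer]₄* c-commands the pronoun within its binding domain → coindexation would violate Principle B.

{1, 2, 3}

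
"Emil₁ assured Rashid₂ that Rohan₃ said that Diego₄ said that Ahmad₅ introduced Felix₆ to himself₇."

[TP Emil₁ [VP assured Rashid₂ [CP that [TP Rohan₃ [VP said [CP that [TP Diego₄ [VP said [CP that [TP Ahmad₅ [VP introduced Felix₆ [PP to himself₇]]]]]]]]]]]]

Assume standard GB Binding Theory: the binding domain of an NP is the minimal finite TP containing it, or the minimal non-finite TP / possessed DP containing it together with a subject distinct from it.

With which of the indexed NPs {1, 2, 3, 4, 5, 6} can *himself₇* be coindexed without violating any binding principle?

{5, 6}

*himself* is an anaphor, so Principle A applies: it must be bound in its binding domain.
Binding domain of *himself₇*: the embedded TP, whose subject is Ahmad₅.
*Emil₁* c-commands the anaphor but is outside its binding domain → cannot satisfy Principle A.
*Rashid₂* c-commands the anaphor but is outside its binding domain → cannot satisfy Principle A.
*Rohan₃* c-commands the anaphor but is outside its binding domain → cannot satisfy Principle A.
*Diego₄* c-commands the anaphor but is outside its binding domain → cannot satisfy Principle A.
*Ahmad₅* c-commands the anaphor within its binding domain → licit binder.
*Felix₆* c-commands the anaphor within its binding domain → licit binder.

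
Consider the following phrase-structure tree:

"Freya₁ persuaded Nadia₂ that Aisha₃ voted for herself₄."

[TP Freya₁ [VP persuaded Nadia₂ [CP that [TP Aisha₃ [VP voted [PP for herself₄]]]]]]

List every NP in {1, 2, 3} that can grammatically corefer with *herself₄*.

*herself* is an anaphor, so Principle A applies: it must be bound in its binding domain.
Binding domain of *herself₄*: the embedded TP, whose subject is Aisha₃.
*Freya₁* c-commands the anaphor but is outside its binding domain → cannot satisfy Principle A.
*Nadia₂* c-commands the anaphor but is outside its binding domain → cannot satisfy Principle A.
*Aisha₃* c-commands the anaphor within its binding domain → licit binder.

{3}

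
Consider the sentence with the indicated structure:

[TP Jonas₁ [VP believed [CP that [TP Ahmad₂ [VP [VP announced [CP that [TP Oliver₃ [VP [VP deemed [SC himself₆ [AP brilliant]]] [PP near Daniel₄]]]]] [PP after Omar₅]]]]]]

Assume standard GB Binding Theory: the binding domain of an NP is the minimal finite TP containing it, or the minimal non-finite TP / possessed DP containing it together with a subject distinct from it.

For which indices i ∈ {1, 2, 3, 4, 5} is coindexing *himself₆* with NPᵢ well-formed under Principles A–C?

*himself* is an anaphor, so Principle A applies: it must be bound in its binding domain.
Binding domain of *himself₆*: the embedded TP, whose subject is Oliver₃.
*Jonas₁* c-commands the anaphor but is outside its binding domain → cannot satisfy Principle A.
*Ahmad₂* c-commands the anaphor but is outside its binding domain → cannot satisfy Principle A.
*Oliver₃* c-commands the anaphor within its binding domain → licit binder.
*Daniel₄* does not c-command the anaphor → cannot bind it.
*Omar₅* does not c-command the anaphor → cannot bind it.

{3}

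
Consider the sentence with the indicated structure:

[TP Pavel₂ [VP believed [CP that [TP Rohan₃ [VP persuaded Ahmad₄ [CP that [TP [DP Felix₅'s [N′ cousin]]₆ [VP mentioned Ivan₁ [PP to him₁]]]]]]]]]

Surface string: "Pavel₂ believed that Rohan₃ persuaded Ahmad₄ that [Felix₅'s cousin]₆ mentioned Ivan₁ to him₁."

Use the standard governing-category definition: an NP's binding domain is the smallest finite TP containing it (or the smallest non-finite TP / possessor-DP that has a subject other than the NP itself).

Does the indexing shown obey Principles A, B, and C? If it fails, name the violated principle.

The two coindexed NPs are *Ivan₁* and *him₁*.
*him₁* is a pronoun. Its binding domain is the embedded TP, whose subject is [Felix₅'s cousin]₆.
*Ivan₁* c-commands it within that domain and carries the same index.
The pronoun is locally bound → Principle B violation.

Principle B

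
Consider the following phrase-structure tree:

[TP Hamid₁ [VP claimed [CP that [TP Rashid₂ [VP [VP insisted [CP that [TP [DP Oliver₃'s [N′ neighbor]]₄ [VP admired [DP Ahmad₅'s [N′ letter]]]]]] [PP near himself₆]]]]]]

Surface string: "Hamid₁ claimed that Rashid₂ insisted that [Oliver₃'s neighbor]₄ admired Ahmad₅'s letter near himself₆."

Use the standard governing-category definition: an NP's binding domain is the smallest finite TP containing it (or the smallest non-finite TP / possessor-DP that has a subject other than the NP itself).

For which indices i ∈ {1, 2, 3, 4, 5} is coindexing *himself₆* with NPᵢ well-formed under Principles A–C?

*himself* is an anaphor, so Principle A applies: it must be bound in its binding domain.
Binding domain of *himself₆*: the embedded TP, whose subject is Rashid₂.
*Hamid₁* c-commands the anaphor but is outside its binding domain → cannot satisfy Principle A.
*Rashid₂* c-commands the anaphor within its binding domain → licit binder.
*Oliver₃* does not c-command the anaphor → cannot bind it.
*[Oliver₃'s neighbor]₄* does not c-command the anaphor → cannot bind it.
*Ahmad₅* does not c-command the anaphor → cannot bind it.

{2}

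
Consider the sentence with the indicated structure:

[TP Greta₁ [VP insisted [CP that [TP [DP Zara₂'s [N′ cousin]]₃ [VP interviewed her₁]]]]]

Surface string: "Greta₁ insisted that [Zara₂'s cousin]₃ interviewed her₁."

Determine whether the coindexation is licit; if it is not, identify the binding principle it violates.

grammatical

The two coindexed NPs are *Greta₁* and *her₁*.
*her₁* is a pronoun; its binding domain is the embedded TP, whose subject is [Zara₂'s cousin]₃. Within that domain it is c-commanded only by *[Zara₂'s cousin]₃*, which carries a different index — the pronoun is free locally, so Principle B holds.
*Greta₁* is an R-expression; *her₁* does not c-command it, and no other NP shares its index, so Principle C is satisfied.
All principles are respected.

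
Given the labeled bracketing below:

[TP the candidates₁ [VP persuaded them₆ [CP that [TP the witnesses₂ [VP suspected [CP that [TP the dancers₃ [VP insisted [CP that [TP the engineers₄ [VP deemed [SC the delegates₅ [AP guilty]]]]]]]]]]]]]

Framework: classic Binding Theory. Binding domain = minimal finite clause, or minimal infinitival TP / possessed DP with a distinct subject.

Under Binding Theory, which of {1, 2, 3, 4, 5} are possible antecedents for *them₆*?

none

*them* is a pronoun, so Principle B applies: it must be free in its binding domain.
Binding domain of *them₆*: the matrix TP, whose subject is the candidates₁.
*the candidates₁* c-commands the pronoun within its binding domain → coindexation would violate Principle B.
*the witnesses₂*: the pronoun c-commands this R-expression → coindexation would violate Principle C on *the witnesses₂*.
*the dancers₃*: the pronoun c-commands this R-expression → coindexation would violate Principle C on *the dancers₃*.
*the engineers₄*: the pronoun c-commands this R-expression → coindexation would violate Principle C on *the engineers₄*.
*the delegates₅*: the pronoun c-commands this R-expression → coindexation would violate Principle C on *the delegates₅*.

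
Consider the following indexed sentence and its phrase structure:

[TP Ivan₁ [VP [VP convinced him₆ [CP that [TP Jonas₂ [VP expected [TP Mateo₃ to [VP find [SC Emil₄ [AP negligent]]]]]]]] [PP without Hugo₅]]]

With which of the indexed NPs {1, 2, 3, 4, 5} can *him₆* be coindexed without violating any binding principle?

{5}

*him* is a pronoun, so Principle B applies: it must be free in its binding domain.
Binding domain of *him₆*: the matrix TP, whose subject is Ivan₁.
*Ivan₁* c-commands the pronoun within its binding domain → coindexation would violate Principle B.
*Jonas₂*: the pronoun c-commands this R-expression → coindexation would violate Principle C on *Jonas₂*.
*Mateo₃*: the pronoun c-commands this R-expression → coindexation would violate Principle C on *Mateo₃*.
*Emil₄*: the pronoun c-commands this R-expression → coindexation would violate Principle C on *Emil₄*.
*Hugo₅* and the pronoun do not c-command one another → neither Principle B nor Principle C is at stake; coindexation permitted.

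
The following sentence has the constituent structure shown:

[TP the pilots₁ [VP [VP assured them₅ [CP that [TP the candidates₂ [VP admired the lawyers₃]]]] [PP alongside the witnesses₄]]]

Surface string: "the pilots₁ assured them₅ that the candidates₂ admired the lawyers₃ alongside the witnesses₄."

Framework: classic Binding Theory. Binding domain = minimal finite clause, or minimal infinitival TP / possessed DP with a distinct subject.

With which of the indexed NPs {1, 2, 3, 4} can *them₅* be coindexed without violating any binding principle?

*them* is a pronoun, so Principle B applies: it must be free in its binding domain.
Binding domain of *them₅*: the matrix TP, whose subject is the pilots₁.
*the pilots₁* c-commands the pronoun within its binding domain → coindexation would violate Principle B.
*the candidates₂*: the pronoun c-commands this R-expression → coindexation would violate Principle C on *the candidates₂*.
*the lawyers₃*: the pronoun c-commands this R-expression → coindexation would violate Principle C on *the lawyers₃*.
*the witnesses₄* and the pronoun do not c-command one another → neither Principle B nor Principle C is at stake; coindexation permitted.

{4}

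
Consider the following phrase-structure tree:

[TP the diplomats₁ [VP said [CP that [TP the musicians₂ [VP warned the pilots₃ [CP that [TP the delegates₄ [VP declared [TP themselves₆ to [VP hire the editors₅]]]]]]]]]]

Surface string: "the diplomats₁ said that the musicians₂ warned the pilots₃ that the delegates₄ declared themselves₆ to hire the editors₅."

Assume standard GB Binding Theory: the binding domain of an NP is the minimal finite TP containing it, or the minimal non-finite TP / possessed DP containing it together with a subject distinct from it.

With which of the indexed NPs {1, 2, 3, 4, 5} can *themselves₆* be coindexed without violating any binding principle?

{4}

*themselves* is an anaphor, so Principle A applies: it must be bound in its binding domain.
Binding domain of *themselves₆*: the embedded TP, whose subject is the delegates₄.
*the diplomats₁* c-commands the anaphor but is outside its binding domain → cannot satisfy Principle A.
*the musicians₂* c-commands the anaphor but is outside its binding domain → cannot satisfy Principle A.
*the pilots₃* c-commands the anaphor but is outside its binding domain → cannot satisfy Principle A.
*the delegates₄* c-commands the anaphor within its binding domain → licit binder.
*the editors₅* does not c-command the anaphor → cannot bind it.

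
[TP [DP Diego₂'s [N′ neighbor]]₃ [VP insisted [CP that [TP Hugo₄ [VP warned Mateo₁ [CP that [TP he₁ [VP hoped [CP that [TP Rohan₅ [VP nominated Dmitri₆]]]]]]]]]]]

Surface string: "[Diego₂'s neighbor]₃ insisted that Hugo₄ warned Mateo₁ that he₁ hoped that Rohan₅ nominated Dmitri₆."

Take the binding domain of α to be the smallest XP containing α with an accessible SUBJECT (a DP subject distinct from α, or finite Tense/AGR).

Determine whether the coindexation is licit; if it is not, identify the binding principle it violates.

grammatical

The two coindexed NPs are *Mateo₁* and *he₁*.
*he₁* is a pronoun; nothing c-commands it within its binding domain (the embedded TP.), so Principle B holds trivially.
*Mateo₁* is an R-expression; *he₁* does not c-command it, and no other NP shares its index, so Principle C is satisfied.
All principles are respected.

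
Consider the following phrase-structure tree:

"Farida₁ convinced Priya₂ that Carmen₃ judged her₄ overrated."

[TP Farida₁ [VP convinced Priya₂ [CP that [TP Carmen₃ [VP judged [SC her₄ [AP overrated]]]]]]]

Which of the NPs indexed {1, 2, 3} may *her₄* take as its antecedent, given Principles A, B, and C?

*her* is a pronoun, so Principle B applies: it must be free in its binding domain.
Binding domain of *her₄*: the embedded TP, whose subject is Carmen₃.
*Farida₁* c-commands the pronoun but from outside its binding domain, and is not c-commanded by it → coindexation permitted.
*Priya₂* c-commands the pronoun but from outside its binding domain, and is not c-commanded by it → coindexation permitted.
*Carmen₃* c-commands the pronoun within its binding domain → coindexation would violate Principle B.

{1, 2}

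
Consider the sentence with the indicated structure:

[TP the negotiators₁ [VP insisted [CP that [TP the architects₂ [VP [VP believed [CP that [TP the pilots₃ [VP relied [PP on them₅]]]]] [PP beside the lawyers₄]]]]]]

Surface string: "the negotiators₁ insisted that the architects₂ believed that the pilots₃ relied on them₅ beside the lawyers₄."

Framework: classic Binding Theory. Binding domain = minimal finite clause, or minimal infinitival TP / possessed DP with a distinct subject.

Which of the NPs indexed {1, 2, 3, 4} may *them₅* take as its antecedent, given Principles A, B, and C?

{1, 2, 4}

*them* is a pronoun, so Principle B applies: it must be free in its binding domain.
Binding domain of *them₅*: the embedded TP, whose subject is the pilots₃.
*the negotiators₁* c-commands the pronoun but from outside its binding domain, and is not c-commanded by it → coindexation permitted.
*the architects₂* c-commands the pronoun but from outside its binding domain, and is not c-commanded by it → coindexation permitted.
*the pilots₃* c-commands the pronoun within its binding domain → coindexation would violate Principle B.
*the lawyers₄* and the pronoun do not c-command one another → neither Principle B nor Principle C is at stake; coindexation permitted.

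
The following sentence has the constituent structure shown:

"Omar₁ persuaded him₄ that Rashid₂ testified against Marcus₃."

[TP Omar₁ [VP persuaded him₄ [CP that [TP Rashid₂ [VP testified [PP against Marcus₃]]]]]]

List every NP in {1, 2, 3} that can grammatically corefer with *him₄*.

none

*him* is a pronoun, so Principle B applies: it must be free in its binding domain.
Binding domain of *him₄*: the matrix TP, whose subject is Omar₁.
*Omar₁* c-commands the pronoun within its binding domain → coindexation would violate Principle B.
*Rashid₂*: the pronoun c-commands this R-expression → coindexation would violate Principle C on *Rashid₂*.
*Marcus₃*: the pronoun c-commands this R-expression → coindexation would violate Principle C on *Marcus₃*.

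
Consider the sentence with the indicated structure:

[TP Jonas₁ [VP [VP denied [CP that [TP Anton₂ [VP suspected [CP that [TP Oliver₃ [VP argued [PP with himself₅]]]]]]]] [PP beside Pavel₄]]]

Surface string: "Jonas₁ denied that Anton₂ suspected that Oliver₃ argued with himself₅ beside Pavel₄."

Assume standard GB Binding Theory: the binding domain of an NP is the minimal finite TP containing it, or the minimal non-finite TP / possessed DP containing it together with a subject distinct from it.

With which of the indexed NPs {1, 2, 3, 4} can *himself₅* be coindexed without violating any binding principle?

*himself* is an anaphor, so Principle A applies: it must be bound in its binding domain.
Binding domain of *himself₅*: the embedded TP, whose subject is Oliver₃.
*Jonas₁* c-commands the anaphor but is outside its binding domain → cannot satisfy Principle A.
*Anton₂* c-commands the anaphor but is outside its binding domain → cannot satisfy Principle A.
*Oliver₃* c-commands the anaphor within its binding domain → licit binder.
*Pavel₄* does not c-command the anaphor → cannot bind it.

{3}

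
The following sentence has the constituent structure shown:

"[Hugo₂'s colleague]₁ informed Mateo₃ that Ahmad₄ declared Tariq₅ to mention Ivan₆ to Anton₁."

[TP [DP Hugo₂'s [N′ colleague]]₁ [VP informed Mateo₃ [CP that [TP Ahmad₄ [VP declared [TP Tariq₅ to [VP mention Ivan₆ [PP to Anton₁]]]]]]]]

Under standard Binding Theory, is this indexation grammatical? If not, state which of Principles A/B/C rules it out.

Principle C

The two coindexed NPs are *[Hugo₂'s colleague]₁* and *Anton₁*.
*Anton₁* is an R-expression. Principle C requires it to be free everywhere.
*[Hugo₂'s colleague]₁* c-commands it and carries the same index.
The R-expression is bound → Principle C violation.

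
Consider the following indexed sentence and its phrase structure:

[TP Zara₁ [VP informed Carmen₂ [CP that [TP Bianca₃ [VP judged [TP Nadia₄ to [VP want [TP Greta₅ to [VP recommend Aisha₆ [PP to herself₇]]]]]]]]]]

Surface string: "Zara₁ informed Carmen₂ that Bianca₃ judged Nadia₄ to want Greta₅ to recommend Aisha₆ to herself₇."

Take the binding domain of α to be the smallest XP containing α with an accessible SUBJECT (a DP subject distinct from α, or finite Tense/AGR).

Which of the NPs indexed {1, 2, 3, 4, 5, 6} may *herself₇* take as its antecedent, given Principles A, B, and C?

*herself* is an anaphor, so Principle A applies: it must be bound in its binding domain.
Binding domain of *herself₇*: the embedded TP, whose subject is Greta₅.
*Zara₁* c-commands the anaphor but is outside its binding domain → cannot satisfy Principle A.
*Carmen₂* c-commands the anaphor but is outside its binding domain → cannot satisfy Principle A.
*Bianca₃* c-commands the anaphor but is outside its binding domain → cannot satisfy Principle A.
*Nadia₄* c-commands the anaphor but is outside its binding domain → cannot satisfy Principle A.
*Greta₅* c-commands the anaphor within its binding domain → licit binder.
*Aisha₆* c-commands the anaphor within its binding domain → licit binder.

{5, 6}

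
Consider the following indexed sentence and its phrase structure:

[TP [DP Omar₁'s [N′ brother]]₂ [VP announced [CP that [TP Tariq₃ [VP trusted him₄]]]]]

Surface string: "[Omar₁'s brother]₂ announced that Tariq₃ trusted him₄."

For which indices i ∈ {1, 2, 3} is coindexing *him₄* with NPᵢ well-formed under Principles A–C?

*him* is a pronoun, so Principle B applies: it must be free in its binding domain.
Binding domain of *him₄*: the embedded TP, whose subject is Tariq₃.
*Omar₁* and the pronoun do not c-command one another → neither Principle B nor Principle C is at stake; coindexation permitted.
*[Omar₁'s brother]₂* c-commands the pronoun but from outside its binding domain, and is not c-commanded by it → coindexation permitted.
*Tariq₃* c-commands the pronoun within its binding domain → coindexation would violate Principle B.

{1, 2}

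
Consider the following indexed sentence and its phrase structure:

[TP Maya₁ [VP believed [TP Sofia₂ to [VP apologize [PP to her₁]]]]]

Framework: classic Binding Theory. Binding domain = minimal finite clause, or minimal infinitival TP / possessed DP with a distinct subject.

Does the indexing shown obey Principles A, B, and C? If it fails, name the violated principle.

The two coindexed NPs are *Maya₁* and *her₁*.
*her₁* is a pronoun; its binding domain is the embedded TP, whose subject is Sofia₂. Within that domain it is c-commanded only by *Sofia₂*, which carries a different index — the pronoun is free locally, so Principle B holds.
*Maya₁* is an R-expression; *her₁* does not c-command it, and no other NP shares its index, so Principle C is satisfied.
All principles are respected.

grammatical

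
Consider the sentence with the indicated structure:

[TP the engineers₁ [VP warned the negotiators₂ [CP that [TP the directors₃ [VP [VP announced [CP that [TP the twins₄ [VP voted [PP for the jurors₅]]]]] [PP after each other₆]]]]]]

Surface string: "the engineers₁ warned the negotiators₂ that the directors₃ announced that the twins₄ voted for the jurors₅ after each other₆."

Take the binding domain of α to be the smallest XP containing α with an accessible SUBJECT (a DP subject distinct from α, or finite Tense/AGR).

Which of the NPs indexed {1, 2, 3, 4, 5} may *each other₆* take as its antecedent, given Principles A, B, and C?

{3}

*each other* is an anaphor, so Principle A applies: it must be bound in its binding domain.
Binding domain of *each other₆*: the embedded TP, whose subject is the directors₃.
*the engineers₁* c-commands the anaphor but is outside its binding domain → cannot satisfy Principle A.
*the negotiators₂* c-commands the anaphor but is outside its binding domain → cannot satisfy Principle A.
*the directors₃* c-commands the anaphor within its binding domain → licit binder.
*the twins₄* does not c-command the anaphor → cannot bind it.
*the jurors₅* does not c-command the anaphor → cannot bind it.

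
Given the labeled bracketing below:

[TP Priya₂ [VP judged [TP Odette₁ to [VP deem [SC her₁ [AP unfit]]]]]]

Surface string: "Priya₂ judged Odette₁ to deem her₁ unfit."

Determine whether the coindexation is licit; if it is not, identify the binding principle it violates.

The two coindexed NPs are *Odette₁* and *her₁*.
*her₁* is a pronoun. Its binding domain is the embedded TP, whose subject is Odette₁.
*Odette₁* c-commands it within that domain and carries the same index.
The pronoun is locally bound → Principle B violation.

Principle B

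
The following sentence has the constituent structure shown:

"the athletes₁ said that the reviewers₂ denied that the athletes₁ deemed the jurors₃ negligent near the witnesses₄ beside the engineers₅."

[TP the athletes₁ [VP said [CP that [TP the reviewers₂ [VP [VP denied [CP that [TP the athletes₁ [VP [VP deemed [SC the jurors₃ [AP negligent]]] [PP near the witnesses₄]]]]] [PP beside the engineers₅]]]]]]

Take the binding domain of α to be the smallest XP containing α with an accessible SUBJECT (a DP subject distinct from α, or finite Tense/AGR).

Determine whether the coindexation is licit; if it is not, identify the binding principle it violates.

Principle C

The two coindexed NPs are *the athletes₁* (the lower occurrence) and *the athletes₁* (the higher occurrence).
*the athletes₁* (the lower occurrence) is an R-expression. Principle C requires it to be free everywhere.
*the athletes₁* (the higher occurrence) c-commands it and carries the same index.
The R-expression is bound → Principle C violation.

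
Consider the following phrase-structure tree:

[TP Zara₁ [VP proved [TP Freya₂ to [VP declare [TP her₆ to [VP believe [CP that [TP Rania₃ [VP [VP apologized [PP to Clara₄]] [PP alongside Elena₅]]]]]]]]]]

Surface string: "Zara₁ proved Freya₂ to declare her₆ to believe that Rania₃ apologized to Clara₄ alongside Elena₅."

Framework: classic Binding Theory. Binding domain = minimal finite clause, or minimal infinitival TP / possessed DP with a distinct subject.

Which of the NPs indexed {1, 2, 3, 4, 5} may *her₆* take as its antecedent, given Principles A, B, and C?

*her* is a pronoun, so Principle B applies: it must be free in its binding domain.
Binding domain of *her₆*: the embedded TP, whose subject is Freya₂.
*Zara₁* c-commands the pronoun but from outside its binding domain, and is not c-commanded by it → coindexation permitted.
*Freya₂* c-commands the pronoun within its binding domain → coindexation would violate Principle B.
*Rania₃*: the pronoun c-commands this R-expression → coindexation would violate Principle C on *Rania₃*.
*Clara₄*: the pronoun c-commands this R-expression → coindexation would violate Principle C on *Clara₄*.
*Elena₅*: the pronoun c-commands this R-expression → coindexation would violate Principle C on *Elena₅*.

{1}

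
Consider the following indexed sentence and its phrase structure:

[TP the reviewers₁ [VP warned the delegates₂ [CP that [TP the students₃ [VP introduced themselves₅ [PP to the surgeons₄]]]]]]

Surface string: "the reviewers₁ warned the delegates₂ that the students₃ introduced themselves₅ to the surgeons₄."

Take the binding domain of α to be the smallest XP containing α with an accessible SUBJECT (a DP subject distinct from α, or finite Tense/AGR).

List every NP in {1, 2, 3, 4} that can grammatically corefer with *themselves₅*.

*themselves* is an anaphor, so Principle A applies: it must be bound in its binding domain.
Binding domain of *themselves₅*: the embedded TP, whose subject is the students₃.
*the reviewers₁* c-commands the anaphor but is outside its binding domain → cannot satisfy Principle A.
*the delegates₂* c-commands the anaphor but is outside its binding domain → cannot satisfy Principle A.
*the students₃* c-commands the anaphor within its binding domain → licit binder.
*the surgeons₄* does not c-command the anaphor → cannot bind it.

{3}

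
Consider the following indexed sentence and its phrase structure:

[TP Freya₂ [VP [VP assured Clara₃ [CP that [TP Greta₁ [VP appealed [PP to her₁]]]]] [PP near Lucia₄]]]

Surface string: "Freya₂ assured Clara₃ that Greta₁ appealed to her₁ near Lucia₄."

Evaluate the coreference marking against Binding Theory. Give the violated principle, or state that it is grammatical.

The two coindexed NPs are *Greta₁* and *her₁*.
*her₁* is a pronoun. Its binding domain is the embedded TP, whose subject is Greta₁.
*Greta₁* c-commands it within that domain and carries the same index.
The pronoun is locally bound → Principle B violation.

Principle B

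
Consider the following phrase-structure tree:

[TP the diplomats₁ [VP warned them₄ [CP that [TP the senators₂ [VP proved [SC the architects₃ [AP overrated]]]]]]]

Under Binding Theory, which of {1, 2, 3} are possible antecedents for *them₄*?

none

*them* is a pronoun, so Principle B applies: it must be free in its binding domain.
Binding domain of *them₄*: the matrix TP, whose subject is the diplomats₁.
*the diplomats₁* c-commands the pronoun within its binding domain → coindexation would violate Principle B.
*the senators₂*: the pronoun c-commands this R-expression → coindexation would violate Principle C on *the senators₂*.
*the architects₃*: the pronoun c-commands this R-expression → coindexation would violate Principle C on *the architects₃*.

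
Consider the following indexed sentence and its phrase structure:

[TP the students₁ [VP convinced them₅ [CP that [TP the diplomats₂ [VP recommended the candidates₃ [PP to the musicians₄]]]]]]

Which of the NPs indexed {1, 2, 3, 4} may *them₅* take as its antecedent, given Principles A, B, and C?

none

*them* is a pronoun, so Principle B applies: it must be free in its binding domain.
Binding domain of *them₅*: the matrix TP, whose subject is the students₁.
*the students₁* c-commands the pronoun within its binding domain → coindexation would violate Principle B.
*the diplomats₂*: the pronoun c-commands this R-expression → coindexation would violate Principle C on *the diplomats₂*.
*the candidates₃*: the pronoun c-commands this R-expression → coindexation would violate Principle C on *the candidates₃*.
*the musicians₄*: the pronoun c-commands this R-expression → coindexation would violate Principle C on *the musicians₄*.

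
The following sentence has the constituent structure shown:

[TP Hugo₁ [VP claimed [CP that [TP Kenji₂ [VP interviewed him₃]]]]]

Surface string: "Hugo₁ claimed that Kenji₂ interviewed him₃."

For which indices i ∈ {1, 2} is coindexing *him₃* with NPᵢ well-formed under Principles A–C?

{1}

*him* is a pronoun, so Principle B applies: it must be free in its binding domain.
Binding domain of *him₃*: the embedded TP, whose subject is Kenji₂.
*Hugo₁* c-commands the pronoun but from outside its binding domain, and is not c-commanded by it → coindexation permitted.
*Kenji₂* c-commands the pronoun within its binding domain → coindexation would violate Principle B.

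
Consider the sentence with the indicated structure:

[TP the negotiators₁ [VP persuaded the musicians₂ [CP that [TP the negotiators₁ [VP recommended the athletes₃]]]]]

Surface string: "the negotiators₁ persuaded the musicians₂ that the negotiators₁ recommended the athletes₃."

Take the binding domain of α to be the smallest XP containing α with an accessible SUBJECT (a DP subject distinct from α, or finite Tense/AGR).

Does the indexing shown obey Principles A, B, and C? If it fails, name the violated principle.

The two coindexed NPs are *the negotiators₁* (the higher occurrence) and *the negotiators₁* (the lower occurrence).
*the negotiators₁* (the lower occurrence) is an R-expression. Principle C requires it to be free everywhere.
*the negotiators₁* (the higher occurrence) c-commands it and carries the same index.
The R-expression is bound → Principle C violation.

Principle C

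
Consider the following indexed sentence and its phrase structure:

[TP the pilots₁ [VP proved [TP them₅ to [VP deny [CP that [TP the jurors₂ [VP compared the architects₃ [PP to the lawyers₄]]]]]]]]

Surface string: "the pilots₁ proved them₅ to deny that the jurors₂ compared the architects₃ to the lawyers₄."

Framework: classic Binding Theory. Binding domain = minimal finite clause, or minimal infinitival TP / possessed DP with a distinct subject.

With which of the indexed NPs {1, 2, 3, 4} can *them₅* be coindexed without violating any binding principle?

none

*them* is a pronoun, so Principle B applies: it must be free in its binding domain.
Binding domain of *them₅*: the matrix TP, whose subject is the pilots₁.
*the pilots₁* c-commands the pronoun within its binding domain → coindexation would violate Principle B.
*the jurors₂*: the pronoun c-commands this R-expression → coindexation would violate Principle C on *the jurors₂*.
*the architects₃*: the pronoun c-commands this R-expression → coindexation would violate Principle C on *the architects₃*.
*the lawyers₄*: the pronoun c-commands this R-expression → coindexation would violate Principle C on *the lawyers₄*.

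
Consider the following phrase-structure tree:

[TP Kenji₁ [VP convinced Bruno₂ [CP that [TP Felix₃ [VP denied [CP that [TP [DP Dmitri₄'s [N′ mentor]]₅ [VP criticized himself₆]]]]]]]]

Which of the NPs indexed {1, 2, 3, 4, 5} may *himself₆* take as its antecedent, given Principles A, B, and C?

*himself* is an anaphor, so Principle A applies: it must be bound in its binding domain.
Binding domain of *himself₆*: the embedded TP, whose subject is [Dmitri₄'s mentor]₅.
*Kenji₁* c-commands the anaphor but is outside its binding domain → cannot satisfy Principle A.
*Bruno₂* c-commands the anaphor but is outside its binding domain → cannot satisfy Principle A.
*Felix₃* c-commands the anaphor but is outside its binding domain → cannot satisfy Principle A.
*Dmitri₄* does not c-command the anaphor → cannot bind it.
*[Dmitri₄'s mentor]₅* c-commands the anaphor within its binding domain → licit binder.

{5}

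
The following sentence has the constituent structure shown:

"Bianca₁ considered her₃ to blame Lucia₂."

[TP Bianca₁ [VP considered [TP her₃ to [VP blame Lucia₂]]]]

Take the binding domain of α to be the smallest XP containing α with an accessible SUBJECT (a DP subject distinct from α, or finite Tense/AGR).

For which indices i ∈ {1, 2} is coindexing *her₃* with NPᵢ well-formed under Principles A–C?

*her* is a pronoun, so Principle B applies: it must be free in its binding domain.
Binding domain of *her₃*: the matrix TP, whose subject is Bianca₁.
*Bianca₁* c-commands the pronoun within its binding domain → coindexation would violate Principle B.
*Lucia₂*: the pronoun c-commands this R-expression → coindexation would violate Principle C on *Lucia₂*.

none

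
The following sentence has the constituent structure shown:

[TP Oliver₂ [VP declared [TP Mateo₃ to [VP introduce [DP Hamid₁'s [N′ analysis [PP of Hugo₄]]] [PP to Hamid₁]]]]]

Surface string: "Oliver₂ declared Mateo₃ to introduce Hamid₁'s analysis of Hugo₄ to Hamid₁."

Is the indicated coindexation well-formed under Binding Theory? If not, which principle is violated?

grammatical

The two coindexed NPs are *Hamid₁* and *Hamid₁*.
*Hamid₁* is an R-expression; no coindexed NP c-commands it, so Principle C holds.
*Hamid₁* is an R-expression; *Hamid₁* does not c-command it, and no other NP shares its index, so Principle C is satisfied.
All principles are respected.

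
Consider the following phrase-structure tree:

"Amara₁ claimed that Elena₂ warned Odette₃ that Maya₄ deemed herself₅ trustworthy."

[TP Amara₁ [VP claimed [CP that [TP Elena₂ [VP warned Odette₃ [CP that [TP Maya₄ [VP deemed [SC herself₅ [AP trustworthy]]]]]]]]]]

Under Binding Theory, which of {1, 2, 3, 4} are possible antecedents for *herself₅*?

*herself* is an anaphor, so Principle A applies: it must be bound in its binding domain.
Binding domain of *herself₅*: the embedded TP, whose subject is Maya₄.
*Amara₁* c-commands the anaphor but is outside its binding domain → cannot satisfy Principle A.
*Elena₂* c-commands the anaphor but is outside its binding domain → cannot satisfy Principle A.
*Odette₃* c-commands the anaphor but is outside its binding domain → cannot satisfy Principle A.
*Maya₄* c-commands the anaphor within its binding domain → licit binder.

{4}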